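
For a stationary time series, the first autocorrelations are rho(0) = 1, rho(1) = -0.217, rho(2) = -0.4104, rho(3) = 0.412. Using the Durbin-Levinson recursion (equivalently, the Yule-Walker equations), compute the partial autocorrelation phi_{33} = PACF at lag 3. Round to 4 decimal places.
\phi_{33} = 0.2400

The PACF at lag k is phi_{kk}, the last component of the solution
to the Yule-Walker system G_k phi = r_k where
  (G_k)_{ij} = rho(|i - j|), (r_k)_i = rho(i), i,j = 1..k.
Equivalently, Durbin-Levinson gives phi_{kk} iteratively:
  phi_{11} = rho(1)
  phi_{kk} = [rho(k) - sum_{j=1..k-1} phi_{k-1,j} rho(k-j)]
            / [1 - sum_{j=1..k-1} phi_{k-1,j} rho(j)],
  phi_{k,j} = phi_{k-1,j} - phi_{kk} phi_{k-1,k-j},  j = 1..k-1.
Step k = 1:
  phi_11 = rho(1) = -0.217.
Step k = 2:
  phi_22 = [rho(2) - phi_11 rho(1)] / [1 - phi_11 rho(1)] = [-0.4104 - (-0.217)(-0.217)] / [1 - (-0.217)(-0.217)]
         = -0.457489 / 0.952911 = -0.480096.
  Update: phi_21 = phi_11 - phi_22 phi_11 = -0.217 - (-0.480096)(-0.217) = -0.321181.
Step k = 3:
  phi_33 = [rho(3) - phi_21 rho(2) - phi_22 rho(1)] / [1 - phi_21 rho(1) - phi_22 rho(2)]
    numerator   = 0.412 - (-0.321181)(-0.4104) - (-0.480096)(-0.217) = 0.17600648
    denominator = 1 - (-0.321181)(-0.217) - (-0.480096)(-0.4104) = 0.73327225
  phi_33 = 0.17600648 / 0.73327225 = 0.24.
Therefore phi_{33} = 0.2400.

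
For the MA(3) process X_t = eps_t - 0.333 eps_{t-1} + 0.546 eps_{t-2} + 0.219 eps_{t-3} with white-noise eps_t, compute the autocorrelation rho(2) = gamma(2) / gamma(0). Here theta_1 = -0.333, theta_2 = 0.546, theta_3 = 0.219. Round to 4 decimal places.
\rho(2) = 0.3247

For an MA(q) process with theta_0 = 1, the autocovariance is
  gamma(k) = sigma^2 * sum_{i=0..q-k} theta_i * theta_{i+k},
and rho(k) = gamma(k) / gamma(0). Sigma^2 cancels.
  numerator   = (1)*(0.546) + (-0.333)*(0.219) = 0.473073.
  denominator = (1)^2 + (-0.333)^2 + (0.546)^2 + (0.219)^2 = 1.456966.
  rho(2) = 0.473073 / 1.456966 = 0.3247.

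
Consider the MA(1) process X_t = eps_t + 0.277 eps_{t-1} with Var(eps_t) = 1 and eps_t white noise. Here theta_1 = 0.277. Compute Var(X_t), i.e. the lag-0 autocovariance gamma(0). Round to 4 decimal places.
\gamma(0) = 1.0767

For an MA(q) process X_t = eps_t + sum_i theta_i eps_{t-i} with
Var(eps_t) = sigma^2, the variance is
  gamma(0) = sigma^2 * (1 + sum_i theta_i^2).
  sum_i theta_i^2 = (0.277)^2 = 0.076729.
  gamma(0) = 1 * (1 + 0.076729) = 1 * 1.076729 = 1.076729, which rounds to 1.0767.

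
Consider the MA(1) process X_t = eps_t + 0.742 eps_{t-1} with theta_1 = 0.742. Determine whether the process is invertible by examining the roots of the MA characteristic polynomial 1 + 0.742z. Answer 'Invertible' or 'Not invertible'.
\text{Invertible}

The MA(q) characteristic polynomial is P(z) = 1 + 0.742z.
Invertibility requires all roots to lie outside the unit circle, i.e. |z| > 1 for every root.
This is linear in z: 1 + (0.742) z = 0  =>  z = -1/(0.742) = -1.347709,  |z| = 1.347709.
Moduli of all roots: 1.3477.
All moduli strictly greater than 1? Yes.
Verdict: Invertible.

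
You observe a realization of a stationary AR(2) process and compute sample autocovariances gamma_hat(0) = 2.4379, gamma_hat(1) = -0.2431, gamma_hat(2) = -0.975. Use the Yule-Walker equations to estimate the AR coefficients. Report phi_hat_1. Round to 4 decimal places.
\hat\phi_{1} = -0.1410

The Yule-Walker equations for an AR(p) process read, in matrix form,
  Gamma_p phi = r_p,   with   (Gamma_p)_{ij} = gamma(|i - j|),
                       (r_p)_i = gamma(i),   i,j = 1..p.
Substitute the sample gammas (Toeplitz matrix and right-hand side of size 2):
  Gamma_p = [[2.4379, -0.2431], [-0.2431, 2.4379]]
  r_p     = [-0.2431, -0.975]
Written out:
  2.4379 phi_1 - 0.2431 phi_2 = -0.2431
  -0.2431 phi_1 + 2.4379 phi_2 = -0.975
Solve by Cramer's rule:
  det = gamma(0)^2 - gamma(1)^2 = (2.4379)^2 - (-0.2431)^2 = 5.94335641 - 0.05909761 = 5.8842588
  phi_hat_1 = [gamma(1) gamma(0) - gamma(1) gamma(2)] / det = [(-0.2431)(2.4379) - (-0.2431)(-0.975)] / 5.8842588 = -0.82967599 / 5.8842588 = -0.141
  phi_hat_2 = [gamma(0) gamma(2) - gamma(1)^2] / det = [(2.4379)(-0.975) - (-0.2431)^2] / 5.8842588 = -2.43605011 / 5.8842588 = -0.414
So phi_hat = [-0.1410, -0.4140].
Therefore phi_hat_1 = -0.1410.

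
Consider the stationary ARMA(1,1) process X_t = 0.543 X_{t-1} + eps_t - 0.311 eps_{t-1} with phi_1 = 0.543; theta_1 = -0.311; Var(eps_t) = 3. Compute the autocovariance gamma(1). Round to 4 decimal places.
\gamma(1) = 0.8203

Multiply the model equation by X_{t-k} and take expectations. With theta_0 = psi_0 = 1 and psi_j the MA(infinity) weights, this gives
  gamma(k) - sum_i phi_i gamma(k-i) = c_k,
  c_k = sigma^2 * sum_{j=k..q} theta_j psi_{j-k}   (c_k = 0 for k > q),
using gamma(-m) = gamma(m).
psi-weights needed (psi_j = theta_j + sum_i phi_i psi_{j-i}):
  psi_1 = theta_1 + phi_1 = -0.311 + (0.543) = 0.232
Right-hand sides:
  c_0 = sigma^2 (1 + theta_1 psi_1) = 3 * (1 + (-0.311)(0.232)) = 3 * 0.927848 = 2.783544
  c_1 = sigma^2 theta_1 = 3 * (-0.311) = -0.933
  c_2 = 0
Equations for k = 0 and k = 1 (AR order 1):
  gamma(0) = phi_1 gamma(1) + c_0
  gamma(1) = phi_1 gamma(0) + c_1
Substituting the second into the first: gamma(0) (1 - phi_1^2) = c_0 + phi_1 c_1, so
  gamma(0) = (c_0 + phi_1 c_1) / (1 - phi_1^2) = (2.783544 + (0.543)(-0.933)) / (1 - (0.543)^2) = 2.276925 / 0.705151 = 3.228989.
  gamma(1) = phi_1 gamma(0) + c_1 = (0.543)(3.228989) + (-0.933) = 0.820341.
Therefore gamma(1) = 0.8203 (to 4 decimal places).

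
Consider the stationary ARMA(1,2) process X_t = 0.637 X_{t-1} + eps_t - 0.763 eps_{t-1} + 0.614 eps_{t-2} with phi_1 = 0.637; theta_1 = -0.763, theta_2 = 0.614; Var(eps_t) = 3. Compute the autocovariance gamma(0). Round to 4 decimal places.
\gamma(0) = 4.4858

Multiply the model equation by X_{t-k} and take expectations. With theta_0 = psi_0 = 1 and psi_j the MA(infinity) weights, this gives
  gamma(k) - sum_i phi_i gamma(k-i) = c_k,
  c_k = sigma^2 * sum_{j=k..q} theta_j psi_{j-k}   (c_k = 0 for k > q),
using gamma(-m) = gamma(m).
psi-weights needed (psi_j = theta_j + sum_i phi_i psi_{j-i}):
  psi_1 = theta_1 + phi_1 = -0.763 + (0.637) = -0.126
  psi_2 = theta_2 + phi_1 psi_1 = 0.614 + (0.637)(-0.126) = 0.533738
Right-hand sides:
  c_0 = sigma^2 (1 + theta_1 psi_1 + theta_2 psi_2) = 3 * (1 + (-0.763)(-0.126) + (0.614)(0.533738)) = 3 * 1.423853 = 4.271559
  c_1 = sigma^2 (theta_1 + theta_2 psi_1) = 3 * (-0.763 + (0.614)(-0.126)) = -2.521092
  c_2 = sigma^2 theta_2 = 3 * (0.614) = 1.842
Equations for k = 0 and k = 1 (AR order 1):
  gamma(0) = phi_1 gamma(1) + c_0
  gamma(1) = phi_1 gamma(0) + c_1
Substituting the second into the first: gamma(0) (1 - phi_1^2) = c_0 + phi_1 c_1, so
  gamma(0) = (c_0 + phi_1 c_1) / (1 - phi_1^2) = (4.271559 + (0.637)(-2.521092)) / (1 - (0.637)^2) = 2.665624 / 0.594231 = 4.485838.
Therefore gamma(0) = 4.4858 (to 4 decimal places).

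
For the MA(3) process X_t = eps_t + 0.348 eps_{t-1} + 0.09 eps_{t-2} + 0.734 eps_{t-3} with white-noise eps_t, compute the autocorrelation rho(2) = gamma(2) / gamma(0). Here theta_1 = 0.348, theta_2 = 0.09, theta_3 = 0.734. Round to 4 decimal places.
\rho(2) = 0.2071

For an MA(q) process with theta_0 = 1, the autocovariance is
  gamma(k) = sigma^2 * sum_{i=0..q-k} theta_i * theta_{i+k},
and rho(k) = gamma(k) / gamma(0). Sigma^2 cancels.
  numerator   = (1)*(0.09) + (0.348)*(0.734) = 0.345432.
  denominator = (1)^2 + (0.348)^2 + (0.09)^2 + (0.734)^2 = 1.66796.
  rho(2) = 0.345432 / 1.66796 = 0.2071.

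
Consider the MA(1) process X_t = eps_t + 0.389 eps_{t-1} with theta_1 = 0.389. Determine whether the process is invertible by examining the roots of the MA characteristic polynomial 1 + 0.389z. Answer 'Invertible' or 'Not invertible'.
\text{Invertible}

The MA(q) characteristic polynomial is P(z) = 1 + 0.389z.
Invertibility requires all roots to lie outside the unit circle, i.e. |z| > 1 for every root.
This is linear in z: 1 + (0.389) z = 0  =>  z = -1/(0.389) = -2.570694,  |z| = 2.570694.
Moduli of all roots: 2.5707.
All moduli strictly greater than 1? Yes.
Verdict: Invertible.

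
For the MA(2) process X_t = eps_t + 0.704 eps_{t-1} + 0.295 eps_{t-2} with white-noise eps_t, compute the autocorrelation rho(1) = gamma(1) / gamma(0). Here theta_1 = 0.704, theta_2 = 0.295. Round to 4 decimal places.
\rho(1) = 0.5760

For an MA(q) process with theta_0 = 1, the autocovariance is
  gamma(k) = sigma^2 * sum_{i=0..q-k} theta_i * theta_{i+k},
and rho(k) = gamma(k) / gamma(0). Sigma^2 cancels.
  numerator   = (1)*(0.704) + (0.704)*(0.295) = 0.91168.
  denominator = (1)^2 + (0.704)^2 + (0.295)^2 = 1.582641.
  rho(1) = 0.91168 / 1.582641 = 0.5760.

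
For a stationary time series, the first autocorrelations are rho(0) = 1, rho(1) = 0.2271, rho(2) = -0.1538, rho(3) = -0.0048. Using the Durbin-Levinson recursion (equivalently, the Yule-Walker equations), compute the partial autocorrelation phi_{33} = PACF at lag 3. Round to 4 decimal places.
\phi_{33} = 0.0961

The PACF at lag k is phi_{kk}, the last component of the solution
to the Yule-Walker system G_k phi = r_k where
  (G_k)_{ij} = rho(|i - j|), (r_k)_i = rho(i), i,j = 1..k.
Equivalently, Durbin-Levinson gives phi_{kk} iteratively:
  phi_{11} = rho(1)
  phi_{kk} = [rho(k) - sum_{j=1..k-1} phi_{k-1,j} rho(k-j)]
            / [1 - sum_{j=1..k-1} phi_{k-1,j} rho(j)],
  phi_{k,j} = phi_{k-1,j} - phi_{kk} phi_{k-1,k-j},  j = 1..k-1.
Step k = 1:
  phi_11 = rho(1) = 0.2271.
Step k = 2:
  phi_22 = [rho(2) - phi_11 rho(1)] / [1 - phi_11 rho(1)] = [-0.1538 - (0.2271)(0.2271)] / [1 - (0.2271)(0.2271)]
         = -0.20537441 / 0.94842559 = -0.216542.
  Update: phi_21 = phi_11 - phi_22 phi_11 = 0.2271 - (-0.216542)(0.2271) = 0.276277.
Step k = 3:
  phi_33 = [rho(3) - phi_21 rho(2) - phi_22 rho(1)] / [1 - phi_21 rho(1) - phi_22 rho(2)]
    numerator   = -0.0048 - (0.276277)(-0.1538) - (-0.216542)(0.2271) = 0.08686816
    denominator = 1 - (0.276277)(0.2271) - (-0.216542)(-0.1538) = 0.90395331
  phi_33 = 0.08686816 / 0.90395331 = 0.0961.
Therefore phi_{33} = 0.0961.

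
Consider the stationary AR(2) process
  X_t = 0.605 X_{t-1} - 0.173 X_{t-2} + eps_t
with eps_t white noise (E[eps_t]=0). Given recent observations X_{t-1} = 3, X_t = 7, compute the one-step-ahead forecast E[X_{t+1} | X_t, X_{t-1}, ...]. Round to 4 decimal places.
E[X_{t+1} \mid \mathcal F_t] = 3.7160

For an AR(p) model X_t = c + sum_i phi_i X_{t-i} + eps_t, the
one-step-ahead conditional mean is
  E[X_{t+1} | X_t, ...] = c + sum_i phi_i X_{t+1-i}.
Substitute known values:
  E[X_{t+1} | ...] = (0.605) * (7) + (-0.173) * (3)
                   = 3.7160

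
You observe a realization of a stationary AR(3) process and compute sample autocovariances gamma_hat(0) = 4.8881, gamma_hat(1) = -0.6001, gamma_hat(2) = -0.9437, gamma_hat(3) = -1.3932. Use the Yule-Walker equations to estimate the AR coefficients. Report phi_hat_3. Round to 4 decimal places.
\hat\phi_{3} = -0.3610

The Yule-Walker equations for an AR(p) process read, in matrix form,
  Gamma_p phi = r_p,   with   (Gamma_p)_{ij} = gamma(|i - j|),
                       (r_p)_i = gamma(i),   i,j = 1..p.
Substitute the sample gammas (Toeplitz matrix and right-hand side of size 3):
  Gamma_p = [[4.8881, -0.6001, -0.9437], [-0.6001, 4.8881, -0.6001], [-0.9437, -0.6001, 4.8881]]
  r_p     = [-0.6001, -0.9437, -1.3932]
Written out (R1..R3):
  (R1) 4.8881 phi_1 - 0.6001 phi_2 - 0.9437 phi_3 = -0.6001
  (R2) -0.6001 phi_1 + 4.8881 phi_2 - 0.6001 phi_3 = -0.9437
  (R3) -0.9437 phi_1 - 0.6001 phi_2 + 4.8881 phi_3 = -1.3932
Gaussian elimination:
  R2 <- R2 - (-0.6001/4.8881) R1 = R2 - (-0.122768) R1:  4.814427 phi_2 - 0.715956 phi_3 = -1.017373
  R3 <- R3 - (-0.9437/4.8881) R1 = R3 - (-0.193061) R1:  -0.715956 phi_2 + 4.705909 phi_3 = -1.509056
  R3 <- R3 - (-0.715956/4.814427) R2 = R3 - (-0.14871) R2:  4.599439 phi_3 = -1.66035
Back-substitution:
  phi_hat_3 = -1.66035 / 4.599439 = -0.36099
  phi_hat_2 = (-1.017373 - (-0.715956)(-0.36099)) / 4.814427 = -0.265
  phi_hat_1 = (-0.6001 - (-0.6001)(-0.265) - (-0.9437)(-0.36099)) / 4.8881 = -0.224994
So phi_hat = [-0.2250, -0.2650, -0.3610].
Therefore phi_hat_3 = -0.3610.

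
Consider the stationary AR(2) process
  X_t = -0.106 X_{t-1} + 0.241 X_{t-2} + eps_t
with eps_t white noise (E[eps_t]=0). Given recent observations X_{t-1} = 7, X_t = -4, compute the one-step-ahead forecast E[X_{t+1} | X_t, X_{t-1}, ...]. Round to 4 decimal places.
E[X_{t+1} \mid \mathcal F_t] = 2.1110

For an AR(p) model X_t = c + sum_i phi_i X_{t-i} + eps_t, the
one-step-ahead conditional mean is
  E[X_{t+1} | X_t, ...] = c + sum_i phi_i X_{t+1-i}.
Substitute known values:
  E[X_{t+1} | ...] = (-0.106) * (-4) + (0.241) * (7)
                   = 2.1110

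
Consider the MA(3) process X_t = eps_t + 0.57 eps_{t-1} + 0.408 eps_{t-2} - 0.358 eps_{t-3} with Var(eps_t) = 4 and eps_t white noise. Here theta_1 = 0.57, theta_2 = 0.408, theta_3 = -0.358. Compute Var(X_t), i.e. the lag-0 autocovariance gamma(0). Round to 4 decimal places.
\gamma(0) = 6.4781

For an MA(q) process X_t = eps_t + sum_i theta_i eps_{t-i} with
Var(eps_t) = sigma^2, the variance is
  gamma(0) = sigma^2 * (1 + sum_i theta_i^2).
  sum_i theta_i^2 = (0.57)^2 + (0.408)^2 + (-0.358)^2 = 0.3249 + 0.166464 + 0.128164 = 0.619528.
  gamma(0) = 4 * (1 + 0.619528) = 4 * 1.619528 = 6.478112, which rounds to 6.4781.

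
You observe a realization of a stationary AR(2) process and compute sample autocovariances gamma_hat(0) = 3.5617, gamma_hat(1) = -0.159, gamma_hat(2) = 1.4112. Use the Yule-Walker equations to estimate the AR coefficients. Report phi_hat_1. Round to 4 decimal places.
\hat\phi_{1} = -0.0270

The Yule-Walker equations for an AR(p) process read, in matrix form,
  Gamma_p phi = r_p,   with   (Gamma_p)_{ij} = gamma(|i - j|),
                       (r_p)_i = gamma(i),   i,j = 1..p.
Substitute the sample gammas (Toeplitz matrix and right-hand side of size 2):
  Gamma_p = [[3.5617, -0.159], [-0.159, 3.5617]]
  r_p     = [-0.159, 1.4112]
Written out:
  3.5617 phi_1 - 0.159 phi_2 = -0.159
  -0.159 phi_1 + 3.5617 phi_2 = 1.4112
Solve by Cramer's rule:
  det = gamma(0)^2 - gamma(1)^2 = (3.5617)^2 - (-0.159)^2 = 12.68570689 - 0.025281 = 12.66042589
  phi_hat_1 = [gamma(1) gamma(0) - gamma(1) gamma(2)] / det = [(-0.159)(3.5617) - (-0.159)(1.4112)] / 12.66042589 = -0.3419295 / 12.66042589 = -0.027
  phi_hat_2 = [gamma(0) gamma(2) - gamma(1)^2] / det = [(3.5617)(1.4112) - (-0.159)^2] / 12.66042589 = 5.00099004 / 12.66042589 = 0.395
So phi_hat = [-0.0270, 0.3950].
Therefore phi_hat_1 = -0.0270.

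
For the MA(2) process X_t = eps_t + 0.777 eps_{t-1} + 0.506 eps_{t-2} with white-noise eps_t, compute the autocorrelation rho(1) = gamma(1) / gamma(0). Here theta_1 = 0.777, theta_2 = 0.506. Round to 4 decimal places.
\rho(1) = 0.6292

For an MA(q) process with theta_0 = 1, the autocovariance is
  gamma(k) = sigma^2 * sum_{i=0..q-k} theta_i * theta_{i+k},
and rho(k) = gamma(k) / gamma(0). Sigma^2 cancels.
  numerator   = (1)*(0.777) + (0.777)*(0.506) = 1.170162.
  denominator = (1)^2 + (0.777)^2 + (0.506)^2 = 1.859765.
  rho(1) = 1.170162 / 1.859765 = 0.6292.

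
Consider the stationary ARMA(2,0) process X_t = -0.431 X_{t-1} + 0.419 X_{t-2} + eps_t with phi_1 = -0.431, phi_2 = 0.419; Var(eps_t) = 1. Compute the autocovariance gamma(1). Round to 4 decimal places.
\gamma(1) = -2.0009

Multiply the model equation by X_{t-k} and take expectations. With theta_0 = psi_0 = 1 and psi_j the MA(infinity) weights, this gives
  gamma(k) - sum_i phi_i gamma(k-i) = c_k,
  c_k = sigma^2 * sum_{j=k..q} theta_j psi_{j-k}   (c_k = 0 for k > q),
using gamma(-m) = gamma(m).
Pure AR (q = 0): c_0 = sigma^2 = 1, c_k = 0 for k >= 1.
Equations for k = 0, 1, 2 (AR order 2, c_2 = 0):
  (E0) gamma(0) = phi_1 gamma(1) + phi_2 gamma(2) + c_0
  (E1) gamma(1) = phi_1 gamma(0) + phi_2 gamma(1) + c_1
  (E2) gamma(2) = phi_1 gamma(1) + phi_2 gamma(0)
From (E1): gamma(1) = A gamma(0) + B with
  A = phi_1 / (1 - phi_2) = -0.431 / 0.581 = -0.741824,   B = c_1 / (1 - phi_2) = 0 / 0.581 = 0.
Insert (E2) into (E0): gamma(0) (1 - phi_2^2) = phi_1 (1 + phi_2) gamma(1) + c_0.
  phi_1 (1 + phi_2) = (-0.431)(1.419) = -0.611589,   1 - phi_2^2 = 0.824439.
Replace gamma(1) by A gamma(0) + B and collect gamma(0):
  gamma(0) [0.824439 - (-0.611589)(-0.741824)] = c_0 = 1
  gamma(0) * 0.370747 = 1
  gamma(0) = 1 / 0.370747 = 2.697255.
  gamma(1) = A gamma(0) = (-0.741824)(2.697255) = -2.000889.
Therefore gamma(1) = -2.0009 (to 4 decimal places).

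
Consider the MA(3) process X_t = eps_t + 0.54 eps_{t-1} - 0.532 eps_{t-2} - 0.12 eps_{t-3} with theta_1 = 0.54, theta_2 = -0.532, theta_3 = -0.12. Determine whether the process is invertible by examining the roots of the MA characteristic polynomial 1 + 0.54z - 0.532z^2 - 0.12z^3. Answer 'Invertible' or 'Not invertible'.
\text{Invertible}

The MA(q) characteristic polynomial is P(z) = 1 + 0.54z - 0.532z^2 - 0.12z^3.
Invertibility requires all roots to lie outside the unit circle, i.e. |z| > 1 for every root.
Degree 3: look for a simple real root z0 first, then factor out (1 - z/z0) and solve the remaining quadratic.
Testing z0 = -5: P(-5) = 1 + (0.54)(-5) + (-0.532)(-5)^2 + (-0.12)(-5)^3
  = 1 + (-2.7) + (-13.3) + (15) = 0.  So z_0 = -5 is a root, |z_0| = 5.
Divide out the factor (1 + 0.2 z) = (1 - z/z0) (since 1/z0 = -0.2):
  P(z) = (1 + 0.2 z)(1 + (0.34) z + (-0.6) z^2)
  [check: z-coef 0.34 - (-0.2) = 0.54; z^2-coef -0.6 - (-0.2)(0.34) = -0.532; z^3-coef -(-0.2)(-0.6) = -0.12.]
Remaining roots from the quadratic factor 1 + (0.34) z + (-0.6) z^2:
  Set 1 + (0.34) z + (-0.6) z^2 = 0, i.e. a z^2 + b z + c = 0 with a = -0.6, b = 0.34, c = 1.
  Discriminant D = b^2 - 4ac = (0.34)^2 - 4*(-0.6)*1 = 0.1156 - (-2.4) = 2.5156.
  D >= 0, so the roots are real: z = (-b +/- sqrt(D)) / (2a) = (-0.34 +/- 1.586064) / (-1.2).
    z_1 = (-0.34 + 1.586064) / (-1.2) = -1.0384,   |z_1| = 1.0384.
    z_2 = (-0.34 - 1.586064) / (-1.2) = 1.6051,   |z_2| = 1.6051.
Moduli of all roots: 5.0000, 1.0384, 1.6051.
All moduli strictly greater than 1? Yes.
Verdict: Invertible.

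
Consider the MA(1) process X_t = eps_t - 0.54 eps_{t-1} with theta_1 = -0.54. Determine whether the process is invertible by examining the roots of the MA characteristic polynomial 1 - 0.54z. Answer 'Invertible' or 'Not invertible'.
\text{Invertible}

The MA(q) characteristic polynomial is P(z) = 1 - 0.54z.
Invertibility requires all roots to lie outside the unit circle, i.e. |z| > 1 for every root.
This is linear in z: 1 + (-0.54) z = 0  =>  z = -1/(-0.54) = 1.851852,  |z| = 1.851852.
Moduli of all roots: 1.8519.
All moduli strictly greater than 1? Yes.
Verdict: Invertible.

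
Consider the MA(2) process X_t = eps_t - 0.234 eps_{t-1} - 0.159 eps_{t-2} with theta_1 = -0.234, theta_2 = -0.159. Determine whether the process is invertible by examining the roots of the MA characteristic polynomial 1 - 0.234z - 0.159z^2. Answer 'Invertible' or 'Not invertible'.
\text{Invertible}

The MA(q) characteristic polynomial is P(z) = 1 - 0.234z - 0.159z^2.
Invertibility requires all roots to lie outside the unit circle, i.e. |z| > 1 for every root.
Set 1 + (-0.234) z + (-0.159) z^2 = 0, i.e. a z^2 + b z + c = 0 with a = -0.159, b = -0.234, c = 1.
Discriminant D = b^2 - 4ac = (-0.234)^2 - 4*(-0.159)*1 = 0.054756 - (-0.636) = 0.690756.
D >= 0, so the roots are real: z = (-b +/- sqrt(D)) / (2a) = (0.234 +/- 0.831117) / (-0.318).
  z_1 = (0.234 + 0.831117) / (-0.318) = -3.3494,   |z_1| = 3.3494.
  z_2 = (0.234 - 0.831117) / (-0.318) = 1.8777,   |z_2| = 1.8777.
Moduli of all roots: 3.3494, 1.8777.
All moduli strictly greater than 1? Yes.
Verdict: Invertible.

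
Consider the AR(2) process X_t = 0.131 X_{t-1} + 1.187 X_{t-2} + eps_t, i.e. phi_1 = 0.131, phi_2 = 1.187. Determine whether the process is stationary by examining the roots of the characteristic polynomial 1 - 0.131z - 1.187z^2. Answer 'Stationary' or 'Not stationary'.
\text{Not stationary}

The AR(p) characteristic polynomial is P(z) = 1 - 0.131z - 1.187z^2.
Stationarity requires all roots to lie outside the unit circle, i.e. |z| > 1 for every root.
Set 1 + (-0.131) z + (-1.187) z^2 = 0, i.e. a z^2 + b z + c = 0 with a = -1.187, b = -0.131, c = 1.
Discriminant D = b^2 - 4ac = (-0.131)^2 - 4*(-1.187)*1 = 0.017161 - (-4.748) = 4.765161.
D >= 0, so the roots are real: z = (-b +/- sqrt(D)) / (2a) = (0.131 +/- 2.182925) / (-2.374).
  z_1 = (0.131 + 2.182925) / (-2.374) = -0.9747,   |z_1| = 0.9747.
  z_2 = (0.131 - 2.182925) / (-2.374) = 0.8643,   |z_2| = 0.8643.
Moduli of all roots: 0.9747, 0.8643.
All moduli strictly greater than 1? No.
Verdict: Not stationary.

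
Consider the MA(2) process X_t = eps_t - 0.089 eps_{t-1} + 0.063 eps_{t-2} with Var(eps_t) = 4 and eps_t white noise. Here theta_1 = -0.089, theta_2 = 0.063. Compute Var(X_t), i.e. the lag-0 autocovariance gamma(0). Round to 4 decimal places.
\gamma(0) = 4.0476

For an MA(q) process X_t = eps_t + sum_i theta_i eps_{t-i} with
Var(eps_t) = sigma^2, the variance is
  gamma(0) = sigma^2 * (1 + sum_i theta_i^2).
  sum_i theta_i^2 = (-0.089)^2 + (0.063)^2 = 0.007921 + 0.003969 = 0.01189.
  gamma(0) = 4 * (1 + 0.01189) = 4 * 1.01189 = 4.04756, which rounds to 4.0476.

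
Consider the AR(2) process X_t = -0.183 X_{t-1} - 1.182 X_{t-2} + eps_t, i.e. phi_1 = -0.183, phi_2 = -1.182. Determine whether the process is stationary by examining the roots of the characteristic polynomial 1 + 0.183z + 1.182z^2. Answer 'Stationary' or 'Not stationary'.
\text{Not stationary}

The AR(p) characteristic polynomial is P(z) = 1 + 0.183z + 1.182z^2.
Stationarity requires all roots to lie outside the unit circle, i.e. |z| > 1 for every root.
Set 1 + (0.183) z + (1.182) z^2 = 0, i.e. a z^2 + b z + c = 0 with a = 1.182, b = 0.183, c = 1.
Discriminant D = b^2 - 4ac = (0.183)^2 - 4*(1.182)*1 = 0.033489 - (4.728) = -4.694511.
D < 0, so the roots are the complex-conjugate pair z = (-b +/- i sqrt(-D)) / (2a) = -0.0774 +/- 0.9165i.
For a conjugate pair |z|^2 = z * conj(z) = (product of roots) = c/a = 1/(1.182) = 0.846024, so |z| = sqrt(0.846024) = 0.9198 for both roots.
Moduli of all roots: 0.9198, 0.9198.
All moduli strictly greater than 1? No.
Verdict: Not stationary.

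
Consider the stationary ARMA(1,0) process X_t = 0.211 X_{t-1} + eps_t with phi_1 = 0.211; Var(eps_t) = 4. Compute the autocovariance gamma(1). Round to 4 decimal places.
\gamma(1) = 0.8833

Multiply the model equation by X_{t-k} and take expectations. With theta_0 = psi_0 = 1 and psi_j the MA(infinity) weights, this gives
  gamma(k) - sum_i phi_i gamma(k-i) = c_k,
  c_k = sigma^2 * sum_{j=k..q} theta_j psi_{j-k}   (c_k = 0 for k > q),
using gamma(-m) = gamma(m).
Pure AR (q = 0): c_0 = sigma^2 = 4, c_k = 0 for k >= 1.
Equations for k = 0 and k = 1 (AR order 1):
  gamma(0) = phi_1 gamma(1) + c_0
  gamma(1) = phi_1 gamma(0) + c_1
Substituting the second into the first: gamma(0) (1 - phi_1^2) = c_0 + phi_1 c_1, so
  gamma(0) = c_0 / (1 - phi_1^2) = 4 / (1 - (0.211)^2) = 4 / 0.955479 = 4.186382.
  gamma(1) = phi_1 gamma(0) = (0.211)(4.186382) = 0.883327.
Therefore gamma(1) = 0.8833 (to 4 decimal places).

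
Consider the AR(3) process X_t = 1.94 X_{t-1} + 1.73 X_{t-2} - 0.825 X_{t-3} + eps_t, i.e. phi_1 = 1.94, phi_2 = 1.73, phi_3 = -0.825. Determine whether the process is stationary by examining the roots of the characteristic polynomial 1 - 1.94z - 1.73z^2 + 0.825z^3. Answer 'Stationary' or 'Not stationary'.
\text{Not stationary}

The AR(p) characteristic polynomial is P(z) = 1 - 1.94z - 1.73z^2 + 0.825z^3.
Stationarity requires all roots to lie outside the unit circle, i.e. |z| > 1 for every root.
Degree 3: look for a simple real root z0 first, then factor out (1 - z/z0) and solve the remaining quadratic.
Testing z0 = 0.4: P(0.4) = 1 + (-1.94)(0.4) + (-1.73)(0.4)^2 + (0.825)(0.4)^3
  = 1 + (-0.776) + (-0.2768) + (0.0528) = 0.  So z_0 = 0.4 is a root, |z_0| = 0.4.
Divide out the factor (1 - 2.5 z) = (1 - z/z0) (since 1/z0 = 2.5):
  P(z) = (1 - 2.5 z)(1 + (0.56) z + (-0.33) z^2)
  [check: z-coef 0.56 - (2.5) = -1.94; z^2-coef -0.33 - (2.5)(0.56) = -1.73; z^3-coef -(2.5)(-0.33) = 0.825.]
Remaining roots from the quadratic factor 1 + (0.56) z + (-0.33) z^2:
  Set 1 + (0.56) z + (-0.33) z^2 = 0, i.e. a z^2 + b z + c = 0 with a = -0.33, b = 0.56, c = 1.
  Discriminant D = b^2 - 4ac = (0.56)^2 - 4*(-0.33)*1 = 0.3136 - (-1.32) = 1.6336.
  D >= 0, so the roots are real: z = (-b +/- sqrt(D)) / (2a) = (-0.56 +/- 1.278124) / (-0.66).
    z_1 = (-0.56 + 1.278124) / (-0.66) = -1.0881,   |z_1| = 1.0881.
    z_2 = (-0.56 - 1.278124) / (-0.66) = 2.785,   |z_2| = 2.785.
Moduli of all roots: 0.4000, 1.0881, 2.7850.
All moduli strictly greater than 1? No.
Verdict: Not stationary.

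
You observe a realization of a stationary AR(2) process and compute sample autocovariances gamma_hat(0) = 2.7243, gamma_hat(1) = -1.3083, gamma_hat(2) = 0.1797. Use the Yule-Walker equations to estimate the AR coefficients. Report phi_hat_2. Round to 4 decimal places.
\hat\phi_{2} = -0.2140

The Yule-Walker equations for an AR(p) process read, in matrix form,
  Gamma_p phi = r_p,   with   (Gamma_p)_{ij} = gamma(|i - j|),
                       (r_p)_i = gamma(i),   i,j = 1..p.
Substitute the sample gammas (Toeplitz matrix and right-hand side of size 2):
  Gamma_p = [[2.7243, -1.3083], [-1.3083, 2.7243]]
  r_p     = [-1.3083, 0.1797]
Written out:
  2.7243 phi_1 - 1.3083 phi_2 = -1.3083
  -1.3083 phi_1 + 2.7243 phi_2 = 0.1797
Solve by Cramer's rule:
  det = gamma(0)^2 - gamma(1)^2 = (2.7243)^2 - (-1.3083)^2 = 7.42181049 - 1.71164889 = 5.7101616
  phi_hat_1 = [gamma(1) gamma(0) - gamma(1) gamma(2)] / det = [(-1.3083)(2.7243) - (-1.3083)(0.1797)] / 5.7101616 = -3.32910018 / 5.7101616 = -0.583
  phi_hat_2 = [gamma(0) gamma(2) - gamma(1)^2] / det = [(2.7243)(0.1797) - (-1.3083)^2] / 5.7101616 = -1.22209218 / 5.7101616 = -0.214
So phi_hat = [-0.5830, -0.2140].
Therefore phi_hat_2 = -0.2140.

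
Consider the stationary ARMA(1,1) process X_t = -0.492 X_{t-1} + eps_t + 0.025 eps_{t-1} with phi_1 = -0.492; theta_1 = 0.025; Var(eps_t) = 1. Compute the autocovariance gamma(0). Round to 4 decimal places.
\gamma(0) = 1.2877

Multiply the model equation by X_{t-k} and take expectations. With theta_0 = psi_0 = 1 and psi_j the MA(infinity) weights, this gives
  gamma(k) - sum_i phi_i gamma(k-i) = c_k,
  c_k = sigma^2 * sum_{j=k..q} theta_j psi_{j-k}   (c_k = 0 for k > q),
using gamma(-m) = gamma(m).
psi-weights needed (psi_j = theta_j + sum_i phi_i psi_{j-i}):
  psi_1 = theta_1 + phi_1 = 0.025 + (-0.492) = -0.467
Right-hand sides:
  c_0 = sigma^2 (1 + theta_1 psi_1) = 1 * (1 + (0.025)(-0.467)) = 1 * 0.988325 = 0.988325
  c_1 = sigma^2 theta_1 = 1 * (0.025) = 0.025
  c_2 = 0
Equations for k = 0 and k = 1 (AR order 1):
  gamma(0) = phi_1 gamma(1) + c_0
  gamma(1) = phi_1 gamma(0) + c_1
Substituting the second into the first: gamma(0) (1 - phi_1^2) = c_0 + phi_1 c_1, so
  gamma(0) = (c_0 + phi_1 c_1) / (1 - phi_1^2) = (0.988325 + (-0.492)(0.025)) / (1 - (-0.492)^2) = 0.976025 / 0.757936 = 1.287741.
Therefore gamma(0) = 1.2877 (to 4 decimal places).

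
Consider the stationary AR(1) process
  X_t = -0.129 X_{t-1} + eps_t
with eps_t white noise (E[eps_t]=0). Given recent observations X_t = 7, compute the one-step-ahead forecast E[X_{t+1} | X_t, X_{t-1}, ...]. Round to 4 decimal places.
E[X_{t+1} \mid \mathcal F_t] = -0.9030

For an AR(p) model X_t = c + sum_i phi_i X_{t-i} + eps_t, the
one-step-ahead conditional mean is
  E[X_{t+1} | X_t, ...] = c + sum_i phi_i X_{t+1-i}.
Substitute known values:
  E[X_{t+1} | ...] = (-0.129) * (7)
                   = -0.9030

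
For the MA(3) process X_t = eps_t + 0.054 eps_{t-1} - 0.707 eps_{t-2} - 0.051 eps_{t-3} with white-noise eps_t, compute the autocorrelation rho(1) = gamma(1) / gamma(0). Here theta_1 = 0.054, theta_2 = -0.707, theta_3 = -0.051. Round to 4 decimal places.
\rho(1) = 0.0345

For an MA(q) process with theta_0 = 1, the autocovariance is
  gamma(k) = sigma^2 * sum_{i=0..q-k} theta_i * theta_{i+k},
and rho(k) = gamma(k) / gamma(0). Sigma^2 cancels.
  numerator   = (1)*(0.054) + (0.054)*(-0.707) + (-0.707)*(-0.051) = 0.051879.
  denominator = (1)^2 + (0.054)^2 + (-0.707)^2 + (-0.051)^2 = 1.505366.
  rho(1) = 0.051879 / 1.505366 = 0.0345.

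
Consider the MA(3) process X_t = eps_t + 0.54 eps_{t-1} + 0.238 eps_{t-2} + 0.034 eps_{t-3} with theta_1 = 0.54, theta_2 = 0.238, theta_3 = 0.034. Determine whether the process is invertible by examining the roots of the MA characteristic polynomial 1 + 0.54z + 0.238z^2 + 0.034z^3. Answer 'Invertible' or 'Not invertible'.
\text{Invertible}

The MA(q) characteristic polynomial is P(z) = 1 + 0.54z + 0.238z^2 + 0.034z^3.
Invertibility requires all roots to lie outside the unit circle, i.e. |z| > 1 for every root.
Degree 3: look for a simple real root z0 first, then factor out (1 - z/z0) and solve the remaining quadratic.
Testing z0 = -5: P(-5) = 1 + (0.54)(-5) + (0.238)(-5)^2 + (0.034)(-5)^3
  = 1 + (-2.7) + (5.95) + (-4.25) = 0.  So z_0 = -5 is a root, |z_0| = 5.
Divide out the factor (1 + 0.2 z) = (1 - z/z0) (since 1/z0 = -0.2):
  P(z) = (1 + 0.2 z)(1 + (0.34) z + (0.17) z^2)
  [check: z-coef 0.34 - (-0.2) = 0.54; z^2-coef 0.17 - (-0.2)(0.34) = 0.238; z^3-coef -(-0.2)(0.17) = 0.034.]
Remaining roots from the quadratic factor 1 + (0.34) z + (0.17) z^2:
  Set 1 + (0.34) z + (0.17) z^2 = 0, i.e. a z^2 + b z + c = 0 with a = 0.17, b = 0.34, c = 1.
  Discriminant D = b^2 - 4ac = (0.34)^2 - 4*(0.17)*1 = 0.1156 - (0.68) = -0.5644.
  D < 0, so the roots are the complex-conjugate pair z = (-b +/- i sqrt(-D)) / (2a) = -1 +/- 2.2096i.
  For a conjugate pair |z|^2 = z * conj(z) = (product of roots) = c/a = 1/(0.17) = 5.882353, so |z| = sqrt(5.882353) = 2.4254 for both roots.
Moduli of all roots: 5.0000, 2.4254, 2.4254.
All moduli strictly greater than 1? Yes.
Verdict: Invertible.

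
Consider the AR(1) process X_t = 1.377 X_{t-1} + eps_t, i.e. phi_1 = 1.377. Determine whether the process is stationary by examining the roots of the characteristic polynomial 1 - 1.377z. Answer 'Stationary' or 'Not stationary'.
\text{Not stationary}

The AR(p) characteristic polynomial is P(z) = 1 - 1.377z.
Stationarity requires all roots to lie outside the unit circle, i.e. |z| > 1 for every root.
This is linear in z: 1 + (-1.377) z = 0  =>  z = -1/(-1.377) = 0.726216,  |z| = 0.726216.
Moduli of all roots: 0.7262.
All moduli strictly greater than 1? No.
Verdict: Not stationary.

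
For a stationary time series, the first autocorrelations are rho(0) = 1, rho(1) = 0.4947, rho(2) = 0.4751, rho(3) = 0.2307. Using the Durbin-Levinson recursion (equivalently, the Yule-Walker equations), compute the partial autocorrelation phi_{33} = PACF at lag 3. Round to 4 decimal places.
\phi_{33} = -0.1219

The PACF at lag k is phi_{kk}, the last component of the solution
to the Yule-Walker system G_k phi = r_k where
  (G_k)_{ij} = rho(|i - j|), (r_k)_i = rho(i), i,j = 1..k.
Equivalently, Durbin-Levinson gives phi_{kk} iteratively:
  phi_{11} = rho(1)
  phi_{kk} = [rho(k) - sum_{j=1..k-1} phi_{k-1,j} rho(k-j)]
            / [1 - sum_{j=1..k-1} phi_{k-1,j} rho(j)],
  phi_{k,j} = phi_{k-1,j} - phi_{kk} phi_{k-1,k-j},  j = 1..k-1.
Step k = 1:
  phi_11 = rho(1) = 0.4947.
Step k = 2:
  phi_22 = [rho(2) - phi_11 rho(1)] / [1 - phi_11 rho(1)] = [0.4751 - (0.4947)(0.4947)] / [1 - (0.4947)(0.4947)]
         = 0.23037191 / 0.75527191 = 0.305019.
  Update: phi_21 = phi_11 - phi_22 phi_11 = 0.4947 - (0.305019)(0.4947) = 0.343807.
Step k = 3:
  phi_33 = [rho(3) - phi_21 rho(2) - phi_22 rho(1)] / [1 - phi_21 rho(1) - phi_22 rho(2)]
    numerator   = 0.2307 - (0.343807)(0.4751) - (0.305019)(0.4947) = -0.08353552
    denominator = 1 - (0.343807)(0.4947) - (0.305019)(0.4751) = 0.68500421
  phi_33 = -0.08353552 / 0.68500421 = -0.1219.
Therefore phi_{33} = -0.1219.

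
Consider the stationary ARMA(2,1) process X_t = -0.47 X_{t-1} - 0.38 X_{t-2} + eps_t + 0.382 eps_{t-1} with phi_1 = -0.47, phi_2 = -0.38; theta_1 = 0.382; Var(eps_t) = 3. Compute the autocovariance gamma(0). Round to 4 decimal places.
\gamma(0) = 3.5131

Multiply the model equation by X_{t-k} and take expectations. With theta_0 = psi_0 = 1 and psi_j the MA(infinity) weights, this gives
  gamma(k) - sum_i phi_i gamma(k-i) = c_k,
  c_k = sigma^2 * sum_{j=k..q} theta_j psi_{j-k}   (c_k = 0 for k > q),
using gamma(-m) = gamma(m).
psi-weights needed (psi_j = theta_j + sum_i phi_i psi_{j-i}):
  psi_1 = theta_1 + phi_1 = 0.382 + (-0.47) = -0.088
Right-hand sides:
  c_0 = sigma^2 (1 + theta_1 psi_1) = 3 * (1 + (0.382)(-0.088)) = 3 * 0.966384 = 2.899152
  c_1 = sigma^2 theta_1 = 3 * (0.382) = 1.146
  c_2 = 0
Equations for k = 0, 1, 2 (AR order 2, c_2 = 0):
  (E0) gamma(0) = phi_1 gamma(1) + phi_2 gamma(2) + c_0
  (E1) gamma(1) = phi_1 gamma(0) + phi_2 gamma(1) + c_1
  (E2) gamma(2) = phi_1 gamma(1) + phi_2 gamma(0)
From (E1): gamma(1) = A gamma(0) + B with
  A = phi_1 / (1 - phi_2) = -0.47 / 1.38 = -0.34058,   B = c_1 / (1 - phi_2) = 1.146 / 1.38 = 0.830435.
Insert (E2) into (E0): gamma(0) (1 - phi_2^2) = phi_1 (1 + phi_2) gamma(1) + c_0.
  phi_1 (1 + phi_2) = (-0.47)(0.62) = -0.2914,   1 - phi_2^2 = 0.8556.
Replace gamma(1) by A gamma(0) + B and collect gamma(0):
  gamma(0) [0.8556 - (-0.2914)(-0.34058)] = (-0.2914)(0.830435) + 2.899152
  gamma(0) * 0.756355 = 2.657163
  gamma(0) = 2.657163 / 0.756355 = 3.513116.
Therefore gamma(0) = 3.5131 (to 4 decimal places).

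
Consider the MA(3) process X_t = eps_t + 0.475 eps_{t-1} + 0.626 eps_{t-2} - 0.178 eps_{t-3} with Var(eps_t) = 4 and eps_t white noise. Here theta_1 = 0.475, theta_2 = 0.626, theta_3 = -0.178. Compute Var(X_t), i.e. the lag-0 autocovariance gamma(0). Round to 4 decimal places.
\gamma(0) = 6.5967

For an MA(q) process X_t = eps_t + sum_i theta_i eps_{t-i} with
Var(eps_t) = sigma^2, the variance is
  gamma(0) = sigma^2 * (1 + sum_i theta_i^2).
  sum_i theta_i^2 = (0.475)^2 + (0.626)^2 + (-0.178)^2 = 0.225625 + 0.391876 + 0.031684 = 0.649185.
  gamma(0) = 4 * (1 + 0.649185) = 4 * 1.649185 = 6.59674, which rounds to 6.5967.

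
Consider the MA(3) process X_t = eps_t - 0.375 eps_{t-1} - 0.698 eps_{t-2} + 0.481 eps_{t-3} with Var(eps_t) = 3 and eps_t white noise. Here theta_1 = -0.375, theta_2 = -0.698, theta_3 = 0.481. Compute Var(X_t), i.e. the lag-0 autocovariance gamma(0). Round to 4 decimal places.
\gamma(0) = 5.5776

For an MA(q) process X_t = eps_t + sum_i theta_i eps_{t-i} with
Var(eps_t) = sigma^2, the variance is
  gamma(0) = sigma^2 * (1 + sum_i theta_i^2).
  sum_i theta_i^2 = (-0.375)^2 + (-0.698)^2 + (0.481)^2 = 0.140625 + 0.487204 + 0.231361 = 0.85919.
  gamma(0) = 3 * (1 + 0.85919) = 3 * 1.85919 = 5.57757, which rounds to 5.5776.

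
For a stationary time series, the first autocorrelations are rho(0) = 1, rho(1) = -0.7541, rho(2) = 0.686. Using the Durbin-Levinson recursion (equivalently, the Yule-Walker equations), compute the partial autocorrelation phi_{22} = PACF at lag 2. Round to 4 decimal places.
\phi_{22} = 0.2720

The PACF at lag k is phi_{kk}, the last component of the solution
to the Yule-Walker system G_k phi = r_k where
  (G_k)_{ij} = rho(|i - j|), (r_k)_i = rho(i), i,j = 1..k.
Equivalently, Durbin-Levinson gives phi_{kk} iteratively:
  phi_{11} = rho(1)
  phi_{kk} = [rho(k) - sum_{j=1..k-1} phi_{k-1,j} rho(k-j)]
            / [1 - sum_{j=1..k-1} phi_{k-1,j} rho(j)],
  phi_{k,j} = phi_{k-1,j} - phi_{kk} phi_{k-1,k-j},  j = 1..k-1.
Step k = 1:
  phi_11 = rho(1) = -0.7541.
Step k = 2:
  phi_22 = [rho(2) - phi_11 rho(1)] / [1 - phi_11 rho(1)] = [0.686 - (-0.7541)(-0.7541)] / [1 - (-0.7541)(-0.7541)]
         = 0.11733319 / 0.43133319 = 0.272.
Therefore phi_{22} = 0.2720.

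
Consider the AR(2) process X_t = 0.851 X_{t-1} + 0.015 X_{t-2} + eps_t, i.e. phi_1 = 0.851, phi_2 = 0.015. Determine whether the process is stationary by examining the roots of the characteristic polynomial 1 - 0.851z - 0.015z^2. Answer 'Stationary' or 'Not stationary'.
\text{Stationary}

The AR(p) characteristic polynomial is P(z) = 1 - 0.851z - 0.015z^2.
Stationarity requires all roots to lie outside the unit circle, i.e. |z| > 1 for every root.
Set 1 + (-0.851) z + (-0.015) z^2 = 0, i.e. a z^2 + b z + c = 0 with a = -0.015, b = -0.851, c = 1.
Discriminant D = b^2 - 4ac = (-0.851)^2 - 4*(-0.015)*1 = 0.724201 - (-0.06) = 0.784201.
D >= 0, so the roots are real: z = (-b +/- sqrt(D)) / (2a) = (0.851 +/- 0.885551) / (-0.03).
  z_1 = (0.851 + 0.885551) / (-0.03) = -57.885,   |z_1| = 57.885.
  z_2 = (0.851 - 0.885551) / (-0.03) = 1.1517,   |z_2| = 1.1517.
Moduli of all roots: 57.8850, 1.1517.
All moduli strictly greater than 1? Yes.
Verdict: Stationary.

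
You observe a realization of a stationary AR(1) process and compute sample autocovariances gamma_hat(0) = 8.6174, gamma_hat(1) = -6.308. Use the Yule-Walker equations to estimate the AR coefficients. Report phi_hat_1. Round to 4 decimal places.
\hat\phi_{1} = -0.7320

The Yule-Walker equations for an AR(p) process read, in matrix form,
  Gamma_p phi = r_p,   with   (Gamma_p)_{ij} = gamma(|i - j|),
                       (r_p)_i = gamma(i),   i,j = 1..p.
Substitute the sample gammas (Toeplitz matrix and right-hand side of size 1):
  Gamma_p = [[8.6174]]
  r_p     = [-6.308]
With p = 1 this is the single equation gamma(0) phi_1 = gamma(1):
  phi_hat_1 = gamma(1) / gamma(0) = -6.308 / 8.6174 = -0.7320.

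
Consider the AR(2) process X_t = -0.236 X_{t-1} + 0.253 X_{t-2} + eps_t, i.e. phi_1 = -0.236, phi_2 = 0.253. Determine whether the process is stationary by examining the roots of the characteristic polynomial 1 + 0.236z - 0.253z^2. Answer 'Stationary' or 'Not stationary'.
\text{Stationary}

The AR(p) characteristic polynomial is P(z) = 1 + 0.236z - 0.253z^2.
Stationarity requires all roots to lie outside the unit circle, i.e. |z| > 1 for every root.
Set 1 + (0.236) z + (-0.253) z^2 = 0, i.e. a z^2 + b z + c = 0 with a = -0.253, b = 0.236, c = 1.
Discriminant D = b^2 - 4ac = (0.236)^2 - 4*(-0.253)*1 = 0.055696 - (-1.012) = 1.067696.
D >= 0, so the roots are real: z = (-b +/- sqrt(D)) / (2a) = (-0.236 +/- 1.033294) / (-0.506).
  z_1 = (-0.236 + 1.033294) / (-0.506) = -1.5757,   |z_1| = 1.5757.
  z_2 = (-0.236 - 1.033294) / (-0.506) = 2.5085,   |z_2| = 2.5085.
Moduli of all roots: 1.5757, 2.5085.
All moduli strictly greater than 1? Yes.
Verdict: Stationary.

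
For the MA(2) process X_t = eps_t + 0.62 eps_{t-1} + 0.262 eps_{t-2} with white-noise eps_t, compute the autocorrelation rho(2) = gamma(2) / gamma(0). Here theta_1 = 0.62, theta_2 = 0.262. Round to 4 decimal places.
\rho(2) = 0.1803

For an MA(q) process with theta_0 = 1, the autocovariance is
  gamma(k) = sigma^2 * sum_{i=0..q-k} theta_i * theta_{i+k},
and rho(k) = gamma(k) / gamma(0). Sigma^2 cancels.
  numerator   = (1)*(0.262) = 0.262.
  denominator = (1)^2 + (0.62)^2 + (0.262)^2 = 1.453044.
  rho(2) = 0.262 / 1.453044 = 0.1803.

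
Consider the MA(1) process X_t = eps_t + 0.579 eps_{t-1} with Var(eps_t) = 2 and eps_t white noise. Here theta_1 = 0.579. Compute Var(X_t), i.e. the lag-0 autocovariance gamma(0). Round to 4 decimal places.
\gamma(0) = 2.6705

For an MA(q) process X_t = eps_t + sum_i theta_i eps_{t-i} with
Var(eps_t) = sigma^2, the variance is
  gamma(0) = sigma^2 * (1 + sum_i theta_i^2).
  sum_i theta_i^2 = (0.579)^2 = 0.335241.
  gamma(0) = 2 * (1 + 0.335241) = 2 * 1.335241 = 2.670482, which rounds to 2.6705.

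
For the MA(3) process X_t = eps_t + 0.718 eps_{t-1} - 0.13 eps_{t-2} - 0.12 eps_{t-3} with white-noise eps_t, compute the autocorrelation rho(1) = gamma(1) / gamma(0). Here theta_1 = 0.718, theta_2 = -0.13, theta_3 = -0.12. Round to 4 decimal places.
\rho(1) = 0.4139

For an MA(q) process with theta_0 = 1, the autocovariance is
  gamma(k) = sigma^2 * sum_{i=0..q-k} theta_i * theta_{i+k},
and rho(k) = gamma(k) / gamma(0). Sigma^2 cancels.
  numerator   = (1)*(0.718) + (0.718)*(-0.13) + (-0.13)*(-0.12) = 0.64026.
  denominator = (1)^2 + (0.718)^2 + (-0.13)^2 + (-0.12)^2 = 1.546824.
  rho(1) = 0.64026 / 1.546824 = 0.4139.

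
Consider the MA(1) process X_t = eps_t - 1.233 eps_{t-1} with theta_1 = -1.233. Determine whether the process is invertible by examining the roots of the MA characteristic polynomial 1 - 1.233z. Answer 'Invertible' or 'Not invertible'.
\text{Not invertible}

The MA(q) characteristic polynomial is P(z) = 1 - 1.233z.
Invertibility requires all roots to lie outside the unit circle, i.e. |z| > 1 for every root.
This is linear in z: 1 + (-1.233) z = 0  =>  z = -1/(-1.233) = 0.81103,  |z| = 0.81103.
Moduli of all roots: 0.8110.
All moduli strictly greater than 1? No.
Verdict: Not invertible.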